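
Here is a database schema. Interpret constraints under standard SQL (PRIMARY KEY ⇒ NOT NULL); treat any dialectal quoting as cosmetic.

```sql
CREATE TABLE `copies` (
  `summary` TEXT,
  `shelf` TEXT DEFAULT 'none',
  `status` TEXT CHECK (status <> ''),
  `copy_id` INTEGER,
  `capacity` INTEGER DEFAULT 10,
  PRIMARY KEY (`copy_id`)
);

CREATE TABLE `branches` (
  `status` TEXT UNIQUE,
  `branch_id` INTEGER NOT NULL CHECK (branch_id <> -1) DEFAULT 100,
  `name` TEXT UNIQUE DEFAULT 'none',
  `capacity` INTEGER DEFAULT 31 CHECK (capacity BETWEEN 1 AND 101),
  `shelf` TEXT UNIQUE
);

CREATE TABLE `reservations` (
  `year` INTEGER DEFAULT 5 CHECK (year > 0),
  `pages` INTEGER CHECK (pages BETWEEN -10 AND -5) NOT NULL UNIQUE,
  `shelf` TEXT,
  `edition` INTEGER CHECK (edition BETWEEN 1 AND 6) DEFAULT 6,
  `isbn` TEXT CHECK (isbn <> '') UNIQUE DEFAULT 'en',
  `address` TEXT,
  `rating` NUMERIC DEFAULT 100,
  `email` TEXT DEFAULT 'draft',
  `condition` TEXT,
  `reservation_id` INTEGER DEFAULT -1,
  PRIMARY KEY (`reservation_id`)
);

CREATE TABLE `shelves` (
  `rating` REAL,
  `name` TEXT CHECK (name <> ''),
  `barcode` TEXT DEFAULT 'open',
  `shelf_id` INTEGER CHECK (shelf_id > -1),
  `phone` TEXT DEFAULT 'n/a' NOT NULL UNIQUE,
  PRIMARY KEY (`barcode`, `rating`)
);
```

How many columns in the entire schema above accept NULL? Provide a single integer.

18

copies: 4 nullable (summary, shelf, status, capacity — PK (copy_id) and explicit NOT NULL columns excluded).
branches: 4 nullable (status, name, capacity, shelf — PK none and explicit NOT NULL columns excluded).
reservations: 8 nullable (year, shelf, edition, isbn, address, rating, email, condition — PK (reservation_id) and explicit NOT NULL columns excluded).
shelves: 2 nullable (name, shelf_id — PK (barcode, rating) and explicit NOT NULL columns excluded).
Total: 4 + 4 + 8 + 2 = 18.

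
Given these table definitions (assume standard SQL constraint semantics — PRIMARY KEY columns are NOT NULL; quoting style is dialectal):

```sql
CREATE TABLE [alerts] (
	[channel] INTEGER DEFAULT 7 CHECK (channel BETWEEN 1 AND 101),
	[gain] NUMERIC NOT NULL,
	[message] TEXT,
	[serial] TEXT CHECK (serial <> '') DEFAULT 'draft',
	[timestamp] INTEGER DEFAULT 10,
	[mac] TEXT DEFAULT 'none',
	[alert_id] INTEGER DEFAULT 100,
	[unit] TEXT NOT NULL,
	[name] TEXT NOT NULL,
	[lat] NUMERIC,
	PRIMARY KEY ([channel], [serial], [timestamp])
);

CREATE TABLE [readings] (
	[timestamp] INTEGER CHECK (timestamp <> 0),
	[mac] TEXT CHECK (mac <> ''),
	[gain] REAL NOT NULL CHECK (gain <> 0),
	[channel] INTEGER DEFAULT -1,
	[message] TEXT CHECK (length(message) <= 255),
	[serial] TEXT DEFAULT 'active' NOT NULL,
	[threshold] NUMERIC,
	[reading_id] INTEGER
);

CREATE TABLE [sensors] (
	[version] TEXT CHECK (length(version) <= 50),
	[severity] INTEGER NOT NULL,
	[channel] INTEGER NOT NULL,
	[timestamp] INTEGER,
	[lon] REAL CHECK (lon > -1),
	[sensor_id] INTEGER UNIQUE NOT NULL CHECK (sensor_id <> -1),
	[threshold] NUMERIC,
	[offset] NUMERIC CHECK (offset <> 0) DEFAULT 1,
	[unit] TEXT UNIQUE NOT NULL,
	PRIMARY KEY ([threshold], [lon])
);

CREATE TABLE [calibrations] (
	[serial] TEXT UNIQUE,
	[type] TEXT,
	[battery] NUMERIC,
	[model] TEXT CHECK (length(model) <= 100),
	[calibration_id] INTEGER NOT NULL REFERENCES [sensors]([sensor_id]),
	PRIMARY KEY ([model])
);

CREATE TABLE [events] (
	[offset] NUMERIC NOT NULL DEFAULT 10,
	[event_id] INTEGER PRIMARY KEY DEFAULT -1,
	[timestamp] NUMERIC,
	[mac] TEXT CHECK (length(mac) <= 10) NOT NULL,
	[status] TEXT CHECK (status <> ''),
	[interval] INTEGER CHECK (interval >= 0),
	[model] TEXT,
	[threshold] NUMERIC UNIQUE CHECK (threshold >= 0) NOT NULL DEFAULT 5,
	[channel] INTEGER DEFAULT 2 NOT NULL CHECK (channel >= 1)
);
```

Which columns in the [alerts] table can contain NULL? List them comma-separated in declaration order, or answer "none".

- channel: part of the PRIMARY KEY, which implies NOT NULL → not nullable.
- gain: declared NOT NULL → not nullable.
- message: no NOT NULL constraint applies → nullable.
- serial: part of the PRIMARY KEY, which implies NOT NULL → not nullable.
- timestamp: part of the PRIMARY KEY, which implies NOT NULL → not nullable.
- mac: DEFAULT only fills an omitted column; an explicit NULL is still allowed → nullable.
- alert_id: DEFAULT only fills an omitted column; an explicit NULL is still allowed → nullable.
- unit: declared NOT NULL → not nullable.
- name: declared NOT NULL → not nullable.
- lat: no NOT NULL constraint applies → nullable.

message, mac, alert_id, lat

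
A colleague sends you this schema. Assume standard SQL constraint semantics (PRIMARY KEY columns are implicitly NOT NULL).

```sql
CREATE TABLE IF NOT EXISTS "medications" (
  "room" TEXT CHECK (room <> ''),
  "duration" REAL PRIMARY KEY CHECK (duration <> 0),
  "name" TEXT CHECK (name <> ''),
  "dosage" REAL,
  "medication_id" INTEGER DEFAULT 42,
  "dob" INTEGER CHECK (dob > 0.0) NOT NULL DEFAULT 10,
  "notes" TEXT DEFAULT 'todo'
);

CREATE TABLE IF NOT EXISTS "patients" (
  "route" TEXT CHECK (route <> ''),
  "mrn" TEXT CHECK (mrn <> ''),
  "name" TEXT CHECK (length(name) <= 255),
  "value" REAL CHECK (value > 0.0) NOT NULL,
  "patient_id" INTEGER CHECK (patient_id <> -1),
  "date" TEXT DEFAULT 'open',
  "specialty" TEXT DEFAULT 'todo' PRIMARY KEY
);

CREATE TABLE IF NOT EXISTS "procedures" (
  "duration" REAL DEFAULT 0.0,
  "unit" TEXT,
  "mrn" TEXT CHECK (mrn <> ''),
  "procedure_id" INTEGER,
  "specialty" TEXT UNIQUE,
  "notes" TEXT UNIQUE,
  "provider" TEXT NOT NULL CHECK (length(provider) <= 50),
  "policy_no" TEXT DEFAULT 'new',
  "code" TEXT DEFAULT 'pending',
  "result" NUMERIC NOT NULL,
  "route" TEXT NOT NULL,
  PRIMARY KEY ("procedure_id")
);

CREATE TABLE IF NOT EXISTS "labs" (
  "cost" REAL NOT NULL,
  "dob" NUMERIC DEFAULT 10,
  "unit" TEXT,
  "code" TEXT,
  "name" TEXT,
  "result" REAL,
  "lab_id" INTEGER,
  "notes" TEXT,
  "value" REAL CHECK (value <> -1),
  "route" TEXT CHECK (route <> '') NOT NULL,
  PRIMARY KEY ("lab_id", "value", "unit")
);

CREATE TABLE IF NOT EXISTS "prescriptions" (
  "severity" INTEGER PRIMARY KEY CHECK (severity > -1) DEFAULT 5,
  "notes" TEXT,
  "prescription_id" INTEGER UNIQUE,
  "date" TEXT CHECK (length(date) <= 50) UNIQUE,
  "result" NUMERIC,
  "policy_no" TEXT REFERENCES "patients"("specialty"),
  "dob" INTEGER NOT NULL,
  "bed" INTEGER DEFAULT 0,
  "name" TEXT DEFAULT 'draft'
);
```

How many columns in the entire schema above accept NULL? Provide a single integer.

medications: 5 nullable (room, name, dosage, medication_id, notes — PK (duration) and explicit NOT NULL columns excluded).
patients: 5 nullable (route, mrn, name, patient_id, date — PK (specialty) and explicit NOT NULL columns excluded).
procedures: 7 nullable (duration, unit, mrn, specialty, notes, policy_no, code — PK (procedure_id) and explicit NOT NULL columns excluded).
labs: 5 nullable (dob, code, name, result, notes — PK (lab_id, value, unit) and explicit NOT NULL columns excluded).
prescriptions: 7 nullable (notes, prescription_id, date, result, policy_no, bed, name — PK (severity) and explicit NOT NULL columns excluded).
Total: 5 + 5 + 7 + 5 + 7 = 29.

29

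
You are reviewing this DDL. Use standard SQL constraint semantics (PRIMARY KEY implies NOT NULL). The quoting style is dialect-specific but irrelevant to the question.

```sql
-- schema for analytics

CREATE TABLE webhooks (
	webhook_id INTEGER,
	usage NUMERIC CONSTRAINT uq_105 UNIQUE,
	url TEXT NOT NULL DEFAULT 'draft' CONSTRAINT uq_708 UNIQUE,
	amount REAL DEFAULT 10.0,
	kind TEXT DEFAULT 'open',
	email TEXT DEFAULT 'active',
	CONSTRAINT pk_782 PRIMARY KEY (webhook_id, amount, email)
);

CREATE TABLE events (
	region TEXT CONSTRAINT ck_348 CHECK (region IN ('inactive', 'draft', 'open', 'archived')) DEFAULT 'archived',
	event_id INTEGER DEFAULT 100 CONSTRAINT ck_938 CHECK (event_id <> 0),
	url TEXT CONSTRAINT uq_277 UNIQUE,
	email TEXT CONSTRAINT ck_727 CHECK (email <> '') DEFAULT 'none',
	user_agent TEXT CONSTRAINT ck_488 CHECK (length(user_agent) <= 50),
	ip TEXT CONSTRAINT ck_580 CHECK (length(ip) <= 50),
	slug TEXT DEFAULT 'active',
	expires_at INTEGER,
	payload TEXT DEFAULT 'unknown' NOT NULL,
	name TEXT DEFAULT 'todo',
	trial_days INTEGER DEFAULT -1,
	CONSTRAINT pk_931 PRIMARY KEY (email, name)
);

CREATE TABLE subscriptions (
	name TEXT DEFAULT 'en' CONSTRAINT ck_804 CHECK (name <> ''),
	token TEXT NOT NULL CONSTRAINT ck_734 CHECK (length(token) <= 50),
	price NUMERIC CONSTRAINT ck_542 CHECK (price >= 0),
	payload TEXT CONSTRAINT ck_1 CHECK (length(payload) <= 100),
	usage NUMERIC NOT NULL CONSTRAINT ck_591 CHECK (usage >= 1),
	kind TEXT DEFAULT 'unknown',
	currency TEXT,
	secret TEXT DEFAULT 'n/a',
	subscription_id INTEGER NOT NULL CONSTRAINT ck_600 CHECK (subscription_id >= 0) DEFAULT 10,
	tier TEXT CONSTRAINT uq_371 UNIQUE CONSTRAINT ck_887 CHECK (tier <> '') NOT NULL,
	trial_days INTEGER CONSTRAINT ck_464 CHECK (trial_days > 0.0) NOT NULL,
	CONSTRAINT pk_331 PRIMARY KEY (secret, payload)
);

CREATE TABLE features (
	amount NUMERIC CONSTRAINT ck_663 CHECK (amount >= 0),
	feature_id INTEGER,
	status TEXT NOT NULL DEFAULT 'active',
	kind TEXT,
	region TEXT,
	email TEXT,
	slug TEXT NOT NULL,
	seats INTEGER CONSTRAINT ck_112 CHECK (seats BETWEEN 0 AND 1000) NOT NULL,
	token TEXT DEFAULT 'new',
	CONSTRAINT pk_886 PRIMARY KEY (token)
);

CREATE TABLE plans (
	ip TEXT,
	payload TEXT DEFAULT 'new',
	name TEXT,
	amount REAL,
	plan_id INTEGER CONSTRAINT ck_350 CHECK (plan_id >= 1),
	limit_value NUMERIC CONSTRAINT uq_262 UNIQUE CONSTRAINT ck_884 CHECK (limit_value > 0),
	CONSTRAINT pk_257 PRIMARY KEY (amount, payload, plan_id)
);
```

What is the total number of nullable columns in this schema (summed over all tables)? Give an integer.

22

webhooks: 2 nullable (usage, kind — PK (webhook_id, amount, email) and explicit NOT NULL columns excluded).
events: 8 nullable (region, event_id, url, user_agent, ip, slug, expires_at, trial_days — PK (email, name) and explicit NOT NULL columns excluded).
subscriptions: 4 nullable (name, price, kind, currency — PK (secret, payload) and explicit NOT NULL columns excluded).
features: 5 nullable (amount, feature_id, kind, region, email — PK (token) and explicit NOT NULL columns excluded).
plans: 3 nullable (ip, name, limit_value — PK (amount, payload, plan_id) and explicit NOT NULL columns excluded).
Total: 2 + 8 + 4 + 5 + 3 = 22.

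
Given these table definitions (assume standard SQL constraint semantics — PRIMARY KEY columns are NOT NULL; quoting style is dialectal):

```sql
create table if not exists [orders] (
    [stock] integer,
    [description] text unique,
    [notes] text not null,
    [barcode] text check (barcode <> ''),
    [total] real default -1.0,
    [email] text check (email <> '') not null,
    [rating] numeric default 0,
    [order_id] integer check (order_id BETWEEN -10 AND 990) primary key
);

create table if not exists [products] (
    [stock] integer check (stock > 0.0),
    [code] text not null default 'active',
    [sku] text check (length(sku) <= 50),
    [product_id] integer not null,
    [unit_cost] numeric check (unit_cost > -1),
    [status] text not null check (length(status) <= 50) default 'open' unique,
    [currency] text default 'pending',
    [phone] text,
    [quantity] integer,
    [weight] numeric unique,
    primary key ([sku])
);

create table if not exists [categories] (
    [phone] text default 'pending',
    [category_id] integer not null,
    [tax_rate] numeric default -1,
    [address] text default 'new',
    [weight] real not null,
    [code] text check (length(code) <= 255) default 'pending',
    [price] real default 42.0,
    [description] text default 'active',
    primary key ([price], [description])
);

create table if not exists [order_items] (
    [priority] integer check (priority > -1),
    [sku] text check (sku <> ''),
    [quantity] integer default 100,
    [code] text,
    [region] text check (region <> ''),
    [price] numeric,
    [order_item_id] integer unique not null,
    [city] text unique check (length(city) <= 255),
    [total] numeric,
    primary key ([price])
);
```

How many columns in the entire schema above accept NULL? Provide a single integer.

orders: 5 nullable (stock, description, barcode, total, rating — PK (order_id) and explicit NOT NULL columns excluded).
products: 6 nullable (stock, unit_cost, currency, phone, quantity, weight — PK (sku) and explicit NOT NULL columns excluded).
categories: 4 nullable (phone, tax_rate, address, code — PK (price, description) and explicit NOT NULL columns excluded).
order_items: 7 nullable (priority, sku, quantity, code, region, city, total — PK (price) and explicit NOT NULL columns excluded).
Total: 5 + 6 + 4 + 7 = 22.

22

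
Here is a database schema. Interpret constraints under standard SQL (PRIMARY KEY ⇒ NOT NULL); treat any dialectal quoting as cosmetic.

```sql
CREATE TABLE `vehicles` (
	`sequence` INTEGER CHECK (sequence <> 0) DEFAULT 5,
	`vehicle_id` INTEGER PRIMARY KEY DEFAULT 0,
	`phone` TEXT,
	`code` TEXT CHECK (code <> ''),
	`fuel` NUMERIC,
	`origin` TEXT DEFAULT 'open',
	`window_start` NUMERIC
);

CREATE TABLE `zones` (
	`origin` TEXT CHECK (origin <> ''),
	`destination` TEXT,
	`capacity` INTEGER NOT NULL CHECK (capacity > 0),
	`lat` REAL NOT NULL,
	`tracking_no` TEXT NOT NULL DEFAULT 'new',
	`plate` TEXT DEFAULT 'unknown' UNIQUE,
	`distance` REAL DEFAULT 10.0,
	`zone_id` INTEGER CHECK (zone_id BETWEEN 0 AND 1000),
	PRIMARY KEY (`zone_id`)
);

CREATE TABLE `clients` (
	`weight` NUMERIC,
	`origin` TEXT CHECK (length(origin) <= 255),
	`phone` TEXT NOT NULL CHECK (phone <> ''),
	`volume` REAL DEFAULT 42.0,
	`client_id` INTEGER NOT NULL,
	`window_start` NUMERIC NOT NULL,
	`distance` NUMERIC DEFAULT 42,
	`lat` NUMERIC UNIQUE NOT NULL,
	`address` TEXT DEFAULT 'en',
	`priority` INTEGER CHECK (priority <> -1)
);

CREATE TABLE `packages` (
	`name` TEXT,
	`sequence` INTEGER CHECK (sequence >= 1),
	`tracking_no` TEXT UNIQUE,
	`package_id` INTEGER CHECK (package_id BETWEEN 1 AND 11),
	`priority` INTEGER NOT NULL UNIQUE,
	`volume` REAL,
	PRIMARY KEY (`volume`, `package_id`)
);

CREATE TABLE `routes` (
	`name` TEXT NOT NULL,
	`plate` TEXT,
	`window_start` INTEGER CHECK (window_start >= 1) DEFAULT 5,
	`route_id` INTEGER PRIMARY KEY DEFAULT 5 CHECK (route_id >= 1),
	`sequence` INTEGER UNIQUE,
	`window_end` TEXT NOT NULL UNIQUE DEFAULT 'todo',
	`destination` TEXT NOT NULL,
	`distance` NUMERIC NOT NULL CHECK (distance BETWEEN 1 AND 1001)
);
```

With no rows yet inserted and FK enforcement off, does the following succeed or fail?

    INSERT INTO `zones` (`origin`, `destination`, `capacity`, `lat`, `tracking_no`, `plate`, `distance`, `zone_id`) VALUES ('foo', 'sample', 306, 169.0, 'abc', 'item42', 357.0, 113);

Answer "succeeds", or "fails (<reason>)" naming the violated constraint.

NOT NULL columns: capacity is supplied; lat is supplied; tracking_no is supplied; zone_id is supplied.
CHECK constraints: 'foo' satisfies (origin <> ''); 306 satisfies (capacity > 0); 113 satisfies (zone_id BETWEEN 0 AND 1000).
No constraint is violated.

succeeds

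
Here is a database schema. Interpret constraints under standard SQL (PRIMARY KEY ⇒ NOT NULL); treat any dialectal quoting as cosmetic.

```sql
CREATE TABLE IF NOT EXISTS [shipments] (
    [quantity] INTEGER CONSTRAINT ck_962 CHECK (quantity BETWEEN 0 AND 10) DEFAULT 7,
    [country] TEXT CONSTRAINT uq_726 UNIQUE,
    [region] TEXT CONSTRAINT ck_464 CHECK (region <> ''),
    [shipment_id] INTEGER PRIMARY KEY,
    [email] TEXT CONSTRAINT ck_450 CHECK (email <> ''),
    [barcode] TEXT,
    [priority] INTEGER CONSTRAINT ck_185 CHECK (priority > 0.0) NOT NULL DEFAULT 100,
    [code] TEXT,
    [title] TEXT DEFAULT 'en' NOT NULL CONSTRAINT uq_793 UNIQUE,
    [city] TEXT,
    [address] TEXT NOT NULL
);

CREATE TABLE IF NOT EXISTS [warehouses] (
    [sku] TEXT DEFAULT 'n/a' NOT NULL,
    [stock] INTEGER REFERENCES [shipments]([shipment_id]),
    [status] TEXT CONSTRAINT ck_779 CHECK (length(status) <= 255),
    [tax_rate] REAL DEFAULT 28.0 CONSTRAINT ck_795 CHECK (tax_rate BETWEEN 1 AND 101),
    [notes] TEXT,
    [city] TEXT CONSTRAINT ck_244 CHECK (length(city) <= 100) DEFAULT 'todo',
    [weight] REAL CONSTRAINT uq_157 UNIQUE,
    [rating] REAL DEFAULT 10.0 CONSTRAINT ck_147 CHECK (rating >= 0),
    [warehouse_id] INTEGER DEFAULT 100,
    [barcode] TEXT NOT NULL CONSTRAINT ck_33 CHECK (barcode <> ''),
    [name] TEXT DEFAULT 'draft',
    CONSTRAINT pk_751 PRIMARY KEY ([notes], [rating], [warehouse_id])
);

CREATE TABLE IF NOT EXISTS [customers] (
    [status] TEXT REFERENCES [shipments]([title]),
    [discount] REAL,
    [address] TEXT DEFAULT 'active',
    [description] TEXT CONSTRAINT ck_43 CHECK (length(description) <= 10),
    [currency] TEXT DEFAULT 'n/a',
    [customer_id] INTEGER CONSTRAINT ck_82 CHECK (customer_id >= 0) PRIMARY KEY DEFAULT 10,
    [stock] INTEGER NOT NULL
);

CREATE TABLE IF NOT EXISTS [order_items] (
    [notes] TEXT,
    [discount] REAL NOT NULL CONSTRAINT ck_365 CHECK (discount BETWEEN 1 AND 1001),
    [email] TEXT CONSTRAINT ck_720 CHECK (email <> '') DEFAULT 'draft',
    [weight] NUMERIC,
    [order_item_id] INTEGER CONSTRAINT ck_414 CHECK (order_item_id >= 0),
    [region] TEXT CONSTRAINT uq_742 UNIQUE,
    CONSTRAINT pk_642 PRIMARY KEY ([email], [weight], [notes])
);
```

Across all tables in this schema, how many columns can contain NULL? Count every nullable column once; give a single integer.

shipments: 7 nullable (quantity, country, region, email, barcode, code, city — PK (shipment_id) and explicit NOT NULL columns excluded).
warehouses: 6 nullable (stock, status, tax_rate, city, weight, name — PK (notes, rating, warehouse_id) and explicit NOT NULL columns excluded).
customers: 5 nullable (status, discount, address, description, currency — PK (customer_id) and explicit NOT NULL columns excluded).
order_items: 2 nullable (order_item_id, region — PK (email, weight, notes) and explicit NOT NULL columns excluded).
Total: 7 + 6 + 5 + 2 = 20.

20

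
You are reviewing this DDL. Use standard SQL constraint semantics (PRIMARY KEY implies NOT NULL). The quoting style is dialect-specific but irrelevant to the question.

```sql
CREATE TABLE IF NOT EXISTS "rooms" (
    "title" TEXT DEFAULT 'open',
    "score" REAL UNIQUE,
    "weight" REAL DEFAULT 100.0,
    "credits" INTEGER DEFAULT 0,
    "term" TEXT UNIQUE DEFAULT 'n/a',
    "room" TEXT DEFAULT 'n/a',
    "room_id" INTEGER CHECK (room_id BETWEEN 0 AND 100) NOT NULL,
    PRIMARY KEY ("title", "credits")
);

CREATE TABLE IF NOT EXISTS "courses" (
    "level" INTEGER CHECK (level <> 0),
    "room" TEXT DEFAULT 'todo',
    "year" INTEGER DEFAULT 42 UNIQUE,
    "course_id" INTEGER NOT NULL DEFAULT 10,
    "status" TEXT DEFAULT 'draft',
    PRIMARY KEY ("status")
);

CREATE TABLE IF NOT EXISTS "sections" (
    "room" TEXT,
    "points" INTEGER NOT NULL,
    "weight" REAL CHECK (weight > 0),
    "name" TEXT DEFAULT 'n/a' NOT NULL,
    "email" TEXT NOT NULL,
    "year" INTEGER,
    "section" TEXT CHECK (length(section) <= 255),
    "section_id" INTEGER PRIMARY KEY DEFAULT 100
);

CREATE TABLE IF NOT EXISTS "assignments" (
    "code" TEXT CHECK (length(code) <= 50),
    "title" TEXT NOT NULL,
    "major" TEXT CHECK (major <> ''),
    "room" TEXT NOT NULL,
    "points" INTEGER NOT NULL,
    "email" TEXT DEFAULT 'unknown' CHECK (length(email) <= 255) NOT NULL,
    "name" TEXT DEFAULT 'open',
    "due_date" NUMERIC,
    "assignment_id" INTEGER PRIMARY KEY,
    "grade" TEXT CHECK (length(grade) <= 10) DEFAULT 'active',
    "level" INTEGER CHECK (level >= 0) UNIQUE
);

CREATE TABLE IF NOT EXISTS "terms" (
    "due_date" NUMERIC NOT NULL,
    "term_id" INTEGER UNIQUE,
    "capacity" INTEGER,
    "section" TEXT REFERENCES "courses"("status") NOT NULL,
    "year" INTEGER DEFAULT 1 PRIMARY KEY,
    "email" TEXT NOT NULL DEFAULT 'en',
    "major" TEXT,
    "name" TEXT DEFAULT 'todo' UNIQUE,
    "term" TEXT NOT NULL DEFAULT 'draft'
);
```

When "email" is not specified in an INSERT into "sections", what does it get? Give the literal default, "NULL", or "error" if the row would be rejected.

email has no DEFAULT clause.
Omitting it would insert NULL, but it is declared NOT NULL, so the INSERT fails.

error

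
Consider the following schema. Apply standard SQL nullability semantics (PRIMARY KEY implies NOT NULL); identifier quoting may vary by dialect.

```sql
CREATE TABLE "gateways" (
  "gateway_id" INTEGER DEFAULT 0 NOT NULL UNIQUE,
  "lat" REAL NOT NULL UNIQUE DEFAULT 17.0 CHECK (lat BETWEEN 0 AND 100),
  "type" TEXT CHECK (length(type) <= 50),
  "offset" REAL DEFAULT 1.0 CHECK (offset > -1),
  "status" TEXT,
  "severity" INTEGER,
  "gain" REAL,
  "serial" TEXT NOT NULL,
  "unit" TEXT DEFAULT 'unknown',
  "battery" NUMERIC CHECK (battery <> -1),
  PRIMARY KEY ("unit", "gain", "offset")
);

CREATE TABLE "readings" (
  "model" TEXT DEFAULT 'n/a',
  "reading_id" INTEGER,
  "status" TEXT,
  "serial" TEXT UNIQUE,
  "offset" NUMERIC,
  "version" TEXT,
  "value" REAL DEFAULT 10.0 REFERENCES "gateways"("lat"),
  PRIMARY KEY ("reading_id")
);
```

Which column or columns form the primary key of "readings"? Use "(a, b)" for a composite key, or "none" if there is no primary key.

reading_id is declared PRIMARY KEY as a table-level PRIMARY KEY clause.

reading_id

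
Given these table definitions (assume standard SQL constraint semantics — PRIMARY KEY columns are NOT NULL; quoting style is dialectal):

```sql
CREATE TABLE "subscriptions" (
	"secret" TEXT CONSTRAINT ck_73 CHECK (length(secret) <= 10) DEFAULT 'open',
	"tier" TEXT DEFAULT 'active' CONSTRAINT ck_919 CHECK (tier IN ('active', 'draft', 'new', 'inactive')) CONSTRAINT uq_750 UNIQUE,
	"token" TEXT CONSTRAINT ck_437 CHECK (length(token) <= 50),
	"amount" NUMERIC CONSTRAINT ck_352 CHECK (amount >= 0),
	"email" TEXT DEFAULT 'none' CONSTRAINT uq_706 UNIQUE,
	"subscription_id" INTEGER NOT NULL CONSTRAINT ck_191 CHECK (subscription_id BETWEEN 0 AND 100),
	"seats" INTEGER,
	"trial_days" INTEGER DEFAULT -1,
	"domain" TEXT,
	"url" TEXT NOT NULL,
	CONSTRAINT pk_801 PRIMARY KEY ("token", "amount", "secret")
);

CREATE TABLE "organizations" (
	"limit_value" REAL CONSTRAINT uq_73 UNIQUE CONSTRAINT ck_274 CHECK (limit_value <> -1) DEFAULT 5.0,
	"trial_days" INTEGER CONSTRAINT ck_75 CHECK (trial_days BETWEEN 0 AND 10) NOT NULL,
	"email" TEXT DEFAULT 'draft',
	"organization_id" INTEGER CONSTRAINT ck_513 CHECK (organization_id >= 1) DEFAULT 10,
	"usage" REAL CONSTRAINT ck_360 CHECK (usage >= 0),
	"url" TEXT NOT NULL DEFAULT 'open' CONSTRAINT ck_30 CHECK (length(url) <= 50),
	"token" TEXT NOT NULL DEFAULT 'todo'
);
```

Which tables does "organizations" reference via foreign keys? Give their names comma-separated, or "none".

none

No column in organizations has a REFERENCES clause.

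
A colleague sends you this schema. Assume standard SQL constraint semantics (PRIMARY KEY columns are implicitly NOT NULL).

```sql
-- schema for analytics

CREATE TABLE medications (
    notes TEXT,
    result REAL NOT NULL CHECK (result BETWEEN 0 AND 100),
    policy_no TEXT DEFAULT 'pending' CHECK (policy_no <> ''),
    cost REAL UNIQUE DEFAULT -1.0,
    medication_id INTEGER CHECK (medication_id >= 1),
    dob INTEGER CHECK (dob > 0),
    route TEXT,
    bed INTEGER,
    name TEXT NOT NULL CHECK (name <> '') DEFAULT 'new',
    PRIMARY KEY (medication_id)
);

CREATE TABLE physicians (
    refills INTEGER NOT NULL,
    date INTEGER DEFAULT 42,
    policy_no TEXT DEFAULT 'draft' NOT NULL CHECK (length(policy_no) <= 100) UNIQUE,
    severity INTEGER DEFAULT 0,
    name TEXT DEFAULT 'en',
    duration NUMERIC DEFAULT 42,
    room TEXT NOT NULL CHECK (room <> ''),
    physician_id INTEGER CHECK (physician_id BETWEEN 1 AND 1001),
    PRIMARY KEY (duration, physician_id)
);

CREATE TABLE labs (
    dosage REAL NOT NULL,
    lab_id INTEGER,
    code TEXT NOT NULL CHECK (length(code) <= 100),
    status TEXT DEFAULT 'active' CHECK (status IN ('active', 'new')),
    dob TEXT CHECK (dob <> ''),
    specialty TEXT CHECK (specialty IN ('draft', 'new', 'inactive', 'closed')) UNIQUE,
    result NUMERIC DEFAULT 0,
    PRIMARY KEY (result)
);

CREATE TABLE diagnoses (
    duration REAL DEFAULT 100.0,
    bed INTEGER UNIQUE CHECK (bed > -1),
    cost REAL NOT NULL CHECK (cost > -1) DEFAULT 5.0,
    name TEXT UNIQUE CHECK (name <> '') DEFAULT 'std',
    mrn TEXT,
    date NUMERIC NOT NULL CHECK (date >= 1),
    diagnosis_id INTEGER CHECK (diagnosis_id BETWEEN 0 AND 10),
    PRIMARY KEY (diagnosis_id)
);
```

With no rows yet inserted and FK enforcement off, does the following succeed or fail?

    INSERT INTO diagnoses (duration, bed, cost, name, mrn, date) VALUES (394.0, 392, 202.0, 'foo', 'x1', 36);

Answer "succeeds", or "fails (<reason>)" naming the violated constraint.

diagnosis_id is omitted from the column list and has no DEFAULT, so it would receive NULL.
But diagnosis_id is part of the PRIMARY KEY (implied NOT NULL).

fails (NOT NULL on diagnosis_id)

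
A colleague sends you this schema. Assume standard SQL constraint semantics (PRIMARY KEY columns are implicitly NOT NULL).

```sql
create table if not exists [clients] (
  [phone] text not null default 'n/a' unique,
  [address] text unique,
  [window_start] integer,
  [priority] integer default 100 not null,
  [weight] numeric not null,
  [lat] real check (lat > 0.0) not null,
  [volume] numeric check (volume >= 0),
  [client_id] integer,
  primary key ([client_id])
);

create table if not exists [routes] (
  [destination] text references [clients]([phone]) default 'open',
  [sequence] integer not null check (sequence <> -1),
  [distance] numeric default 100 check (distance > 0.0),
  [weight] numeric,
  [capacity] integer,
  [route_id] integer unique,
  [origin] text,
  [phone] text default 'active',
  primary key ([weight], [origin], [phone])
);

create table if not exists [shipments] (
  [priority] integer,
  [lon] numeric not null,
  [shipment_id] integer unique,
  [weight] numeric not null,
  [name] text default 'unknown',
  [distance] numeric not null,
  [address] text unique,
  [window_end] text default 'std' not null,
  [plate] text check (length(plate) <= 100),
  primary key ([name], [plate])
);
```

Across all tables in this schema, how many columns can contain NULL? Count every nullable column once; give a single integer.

clients: 3 nullable (address, window_start, volume — PK (client_id) and explicit NOT NULL columns excluded).
routes: 4 nullable (destination, distance, capacity, route_id — PK (weight, origin, phone) and explicit NOT NULL columns excluded).
shipments: 3 nullable (priority, shipment_id, address — PK (name, plate) and explicit NOT NULL columns excluded).
Total: 3 + 4 + 3 = 10.

10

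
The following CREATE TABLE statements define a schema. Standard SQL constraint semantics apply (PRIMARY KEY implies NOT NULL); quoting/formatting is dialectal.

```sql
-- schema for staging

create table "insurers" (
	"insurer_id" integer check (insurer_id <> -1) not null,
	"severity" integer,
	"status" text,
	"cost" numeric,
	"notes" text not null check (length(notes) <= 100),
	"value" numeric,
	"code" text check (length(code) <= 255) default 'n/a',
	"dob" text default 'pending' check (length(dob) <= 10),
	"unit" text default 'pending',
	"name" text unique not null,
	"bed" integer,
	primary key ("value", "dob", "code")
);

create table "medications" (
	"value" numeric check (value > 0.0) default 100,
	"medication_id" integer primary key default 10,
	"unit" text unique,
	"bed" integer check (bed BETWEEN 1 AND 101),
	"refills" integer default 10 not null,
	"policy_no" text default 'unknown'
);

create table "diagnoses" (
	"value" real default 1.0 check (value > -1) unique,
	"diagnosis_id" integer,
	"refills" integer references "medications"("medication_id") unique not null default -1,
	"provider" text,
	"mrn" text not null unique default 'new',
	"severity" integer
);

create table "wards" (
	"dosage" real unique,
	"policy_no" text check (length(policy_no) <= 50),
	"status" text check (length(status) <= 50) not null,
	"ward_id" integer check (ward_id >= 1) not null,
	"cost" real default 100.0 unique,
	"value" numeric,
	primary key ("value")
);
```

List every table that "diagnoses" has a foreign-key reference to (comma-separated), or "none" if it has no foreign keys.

medications

- refills REFERENCES medications(medication_id).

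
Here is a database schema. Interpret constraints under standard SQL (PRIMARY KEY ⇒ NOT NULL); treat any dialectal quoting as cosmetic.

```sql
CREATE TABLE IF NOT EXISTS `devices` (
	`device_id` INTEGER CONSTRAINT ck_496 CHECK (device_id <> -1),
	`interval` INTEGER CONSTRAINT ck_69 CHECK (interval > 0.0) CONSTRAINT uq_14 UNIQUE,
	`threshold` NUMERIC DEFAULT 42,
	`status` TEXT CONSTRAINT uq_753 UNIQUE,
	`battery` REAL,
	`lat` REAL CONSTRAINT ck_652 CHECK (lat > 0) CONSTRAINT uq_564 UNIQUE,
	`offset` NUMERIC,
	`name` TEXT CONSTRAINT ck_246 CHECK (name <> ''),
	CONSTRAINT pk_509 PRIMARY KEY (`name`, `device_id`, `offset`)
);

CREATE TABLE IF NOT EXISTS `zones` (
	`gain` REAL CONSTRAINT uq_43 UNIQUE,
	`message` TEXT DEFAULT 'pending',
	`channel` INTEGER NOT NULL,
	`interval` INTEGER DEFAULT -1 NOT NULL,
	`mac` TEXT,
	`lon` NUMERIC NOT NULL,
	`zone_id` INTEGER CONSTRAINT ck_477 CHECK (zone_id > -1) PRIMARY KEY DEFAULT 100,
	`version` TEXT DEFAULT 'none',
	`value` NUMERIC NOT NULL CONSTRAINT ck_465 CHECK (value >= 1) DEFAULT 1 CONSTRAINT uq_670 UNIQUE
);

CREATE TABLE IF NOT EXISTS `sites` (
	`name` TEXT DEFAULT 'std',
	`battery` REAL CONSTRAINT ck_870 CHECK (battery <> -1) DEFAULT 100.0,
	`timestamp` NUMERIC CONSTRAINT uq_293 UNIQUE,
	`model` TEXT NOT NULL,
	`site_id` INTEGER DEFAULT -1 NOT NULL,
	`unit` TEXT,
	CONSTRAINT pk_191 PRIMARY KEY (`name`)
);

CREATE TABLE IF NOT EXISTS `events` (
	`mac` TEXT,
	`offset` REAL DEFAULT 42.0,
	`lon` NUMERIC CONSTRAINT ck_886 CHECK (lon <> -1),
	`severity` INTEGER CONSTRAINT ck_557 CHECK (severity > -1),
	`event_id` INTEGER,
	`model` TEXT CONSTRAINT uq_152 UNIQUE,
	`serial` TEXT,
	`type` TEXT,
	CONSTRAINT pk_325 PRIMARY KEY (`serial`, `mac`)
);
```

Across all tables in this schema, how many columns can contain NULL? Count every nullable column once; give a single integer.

devices: 5 nullable (interval, threshold, status, battery, lat — PK (name, device_id, offset) and explicit NOT NULL columns excluded).
zones: 4 nullable (gain, message, mac, version — PK (zone_id) and explicit NOT NULL columns excluded).
sites: 3 nullable (battery, timestamp, unit — PK (name) and explicit NOT NULL columns excluded).
events: 6 nullable (offset, lon, severity, event_id, model, type — PK (serial, mac) and explicit NOT NULL columns excluded).
Total: 5 + 4 + 3 + 6 = 18.

18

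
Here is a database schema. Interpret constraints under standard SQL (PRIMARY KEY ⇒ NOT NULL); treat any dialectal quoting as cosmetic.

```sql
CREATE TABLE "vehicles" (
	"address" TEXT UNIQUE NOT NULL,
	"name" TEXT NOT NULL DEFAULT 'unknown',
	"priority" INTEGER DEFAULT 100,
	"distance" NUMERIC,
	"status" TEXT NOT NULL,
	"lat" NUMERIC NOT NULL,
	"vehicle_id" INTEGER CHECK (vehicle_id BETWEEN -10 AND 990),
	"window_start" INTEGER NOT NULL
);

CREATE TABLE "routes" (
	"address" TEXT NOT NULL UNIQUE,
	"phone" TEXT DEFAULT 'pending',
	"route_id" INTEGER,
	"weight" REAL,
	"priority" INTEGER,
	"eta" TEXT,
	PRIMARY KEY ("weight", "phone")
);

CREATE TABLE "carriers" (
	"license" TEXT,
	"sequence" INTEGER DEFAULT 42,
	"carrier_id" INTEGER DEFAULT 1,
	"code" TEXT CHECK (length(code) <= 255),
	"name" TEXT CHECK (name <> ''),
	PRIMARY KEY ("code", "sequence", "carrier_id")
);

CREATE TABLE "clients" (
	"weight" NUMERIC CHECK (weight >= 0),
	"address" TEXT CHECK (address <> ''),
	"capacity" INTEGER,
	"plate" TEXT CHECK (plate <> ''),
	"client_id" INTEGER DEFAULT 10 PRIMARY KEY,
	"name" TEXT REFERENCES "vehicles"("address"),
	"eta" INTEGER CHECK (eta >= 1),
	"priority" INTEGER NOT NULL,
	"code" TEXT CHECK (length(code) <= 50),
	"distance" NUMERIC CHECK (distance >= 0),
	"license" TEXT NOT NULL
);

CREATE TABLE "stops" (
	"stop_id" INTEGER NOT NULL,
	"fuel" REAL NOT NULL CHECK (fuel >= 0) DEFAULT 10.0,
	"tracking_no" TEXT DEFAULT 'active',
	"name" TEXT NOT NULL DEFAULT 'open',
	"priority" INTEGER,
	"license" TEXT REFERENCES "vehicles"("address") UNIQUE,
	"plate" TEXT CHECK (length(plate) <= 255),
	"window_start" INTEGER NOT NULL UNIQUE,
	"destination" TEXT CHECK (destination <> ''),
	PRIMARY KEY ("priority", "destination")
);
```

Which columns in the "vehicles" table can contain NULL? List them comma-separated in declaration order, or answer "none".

priority, distance, vehicle_id

- address: declared NOT NULL → not nullable.
- name: declared NOT NULL → not nullable.
- priority: DEFAULT only fills an omitted column; an explicit NULL is still allowed → nullable.
- distance: no NOT NULL constraint applies → nullable.
- status: declared NOT NULL → not nullable.
- lat: declared NOT NULL → not nullable.
- vehicle_id: CHECK does not forbid NULL (a CHECK constraint passes when its expression is NULL) → nullable.
- window_start: declared NOT NULL → not nullable.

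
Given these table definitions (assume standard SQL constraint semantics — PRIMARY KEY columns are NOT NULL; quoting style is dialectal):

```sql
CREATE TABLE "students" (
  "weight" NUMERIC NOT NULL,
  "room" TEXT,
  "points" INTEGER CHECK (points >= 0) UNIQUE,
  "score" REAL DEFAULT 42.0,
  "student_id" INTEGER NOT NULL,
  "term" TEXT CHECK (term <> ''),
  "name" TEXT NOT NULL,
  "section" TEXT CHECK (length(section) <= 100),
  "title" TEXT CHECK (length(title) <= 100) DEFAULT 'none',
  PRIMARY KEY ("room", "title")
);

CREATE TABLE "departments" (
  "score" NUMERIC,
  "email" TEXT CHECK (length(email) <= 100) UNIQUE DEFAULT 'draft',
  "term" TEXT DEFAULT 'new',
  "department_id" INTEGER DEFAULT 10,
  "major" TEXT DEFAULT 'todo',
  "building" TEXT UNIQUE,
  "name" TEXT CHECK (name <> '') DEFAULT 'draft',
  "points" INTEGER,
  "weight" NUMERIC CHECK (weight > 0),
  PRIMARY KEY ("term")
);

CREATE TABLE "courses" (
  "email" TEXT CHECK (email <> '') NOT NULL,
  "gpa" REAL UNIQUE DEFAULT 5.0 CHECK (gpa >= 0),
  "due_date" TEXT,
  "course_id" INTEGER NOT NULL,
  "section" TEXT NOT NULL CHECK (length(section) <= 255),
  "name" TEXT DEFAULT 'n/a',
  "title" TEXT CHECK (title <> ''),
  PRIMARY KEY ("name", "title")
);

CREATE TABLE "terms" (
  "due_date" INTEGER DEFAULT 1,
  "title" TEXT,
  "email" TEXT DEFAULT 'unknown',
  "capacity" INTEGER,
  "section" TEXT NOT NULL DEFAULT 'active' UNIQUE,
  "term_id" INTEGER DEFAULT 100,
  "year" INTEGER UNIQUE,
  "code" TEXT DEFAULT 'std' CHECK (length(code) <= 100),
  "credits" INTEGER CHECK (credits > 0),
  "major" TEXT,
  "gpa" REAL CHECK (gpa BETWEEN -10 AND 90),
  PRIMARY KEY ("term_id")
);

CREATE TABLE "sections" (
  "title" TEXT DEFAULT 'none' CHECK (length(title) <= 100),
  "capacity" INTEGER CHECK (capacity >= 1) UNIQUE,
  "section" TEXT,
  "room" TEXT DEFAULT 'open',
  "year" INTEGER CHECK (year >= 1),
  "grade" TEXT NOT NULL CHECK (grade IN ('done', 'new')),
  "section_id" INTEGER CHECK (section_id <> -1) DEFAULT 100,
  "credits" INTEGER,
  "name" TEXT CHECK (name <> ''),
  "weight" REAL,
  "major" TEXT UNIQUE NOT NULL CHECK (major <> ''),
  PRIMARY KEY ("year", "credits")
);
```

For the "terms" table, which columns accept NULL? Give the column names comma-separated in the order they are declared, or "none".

- due_date: DEFAULT only fills an omitted column; an explicit NULL is still allowed → nullable.
- title: no NOT NULL constraint applies → nullable.
- email: DEFAULT only fills an omitted column; an explicit NULL is still allowed → nullable.
- capacity: no NOT NULL constraint applies → nullable.
- section: declared NOT NULL → not nullable.
- term_id: part of the PRIMARY KEY, which implies NOT NULL → not nullable.
- year: UNIQUE does not imply NOT NULL → nullable.
- code: CHECK does not forbid NULL (a CHECK constraint passes when its expression is NULL) → nullable.
- credits: CHECK does not forbid NULL (a CHECK constraint passes when its expression is NULL) → nullable.
- major: no NOT NULL constraint applies → nullable.
- gpa: CHECK does not forbid NULL (a CHECK constraint passes when its expression is NULL) → nullable.

due_date, title, email, capacity, year, code, credits, major, gpa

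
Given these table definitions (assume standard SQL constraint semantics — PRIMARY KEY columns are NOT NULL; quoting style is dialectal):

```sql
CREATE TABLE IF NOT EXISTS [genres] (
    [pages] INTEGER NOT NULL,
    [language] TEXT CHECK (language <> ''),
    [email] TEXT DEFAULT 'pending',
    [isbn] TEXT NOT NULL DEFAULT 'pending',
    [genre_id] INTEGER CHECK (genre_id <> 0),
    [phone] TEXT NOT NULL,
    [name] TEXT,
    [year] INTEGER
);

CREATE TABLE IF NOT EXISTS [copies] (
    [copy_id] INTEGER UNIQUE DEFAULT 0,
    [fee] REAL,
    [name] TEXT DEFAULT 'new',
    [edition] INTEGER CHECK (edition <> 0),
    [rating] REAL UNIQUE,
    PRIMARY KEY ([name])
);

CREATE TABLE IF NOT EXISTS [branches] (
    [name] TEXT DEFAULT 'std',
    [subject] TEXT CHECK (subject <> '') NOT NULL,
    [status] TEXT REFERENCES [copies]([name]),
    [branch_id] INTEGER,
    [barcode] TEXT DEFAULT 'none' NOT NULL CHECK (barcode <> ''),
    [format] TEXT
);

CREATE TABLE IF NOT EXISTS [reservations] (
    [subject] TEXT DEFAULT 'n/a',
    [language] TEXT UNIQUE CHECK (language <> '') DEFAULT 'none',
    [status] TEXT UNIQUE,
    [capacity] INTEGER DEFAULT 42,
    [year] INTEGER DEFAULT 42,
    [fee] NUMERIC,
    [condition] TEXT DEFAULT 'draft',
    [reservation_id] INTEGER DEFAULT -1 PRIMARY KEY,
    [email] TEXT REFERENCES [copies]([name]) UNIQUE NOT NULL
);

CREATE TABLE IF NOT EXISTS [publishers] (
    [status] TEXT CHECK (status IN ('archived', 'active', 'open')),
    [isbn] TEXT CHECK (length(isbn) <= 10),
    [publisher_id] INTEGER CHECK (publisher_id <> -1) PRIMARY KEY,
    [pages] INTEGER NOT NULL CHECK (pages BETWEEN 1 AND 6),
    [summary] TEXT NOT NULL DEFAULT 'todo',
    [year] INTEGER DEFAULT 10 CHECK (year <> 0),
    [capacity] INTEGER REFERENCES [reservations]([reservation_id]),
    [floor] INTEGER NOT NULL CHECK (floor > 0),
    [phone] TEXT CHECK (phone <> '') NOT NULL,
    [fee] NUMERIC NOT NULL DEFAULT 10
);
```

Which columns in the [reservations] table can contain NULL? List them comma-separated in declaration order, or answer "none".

subject, language, status, capacity, year, fee, condition

- subject: DEFAULT only fills an omitted column; an explicit NULL is still allowed → nullable.
- language: CHECK does not forbid NULL (a CHECK constraint passes when its expression is NULL) → nullable.
- status: UNIQUE does not imply NOT NULL → nullable.
- capacity: DEFAULT only fills an omitted column; an explicit NULL is still allowed → nullable.
- year: DEFAULT only fills an omitted column; an explicit NULL is still allowed → nullable.
- fee: no NOT NULL constraint applies → nullable.
- condition: DEFAULT only fills an omitted column; an explicit NULL is still allowed → nullable.
- reservation_id: part of the PRIMARY KEY, which implies NOT NULL → not nullable.
- email: declared NOT NULL → not nullable.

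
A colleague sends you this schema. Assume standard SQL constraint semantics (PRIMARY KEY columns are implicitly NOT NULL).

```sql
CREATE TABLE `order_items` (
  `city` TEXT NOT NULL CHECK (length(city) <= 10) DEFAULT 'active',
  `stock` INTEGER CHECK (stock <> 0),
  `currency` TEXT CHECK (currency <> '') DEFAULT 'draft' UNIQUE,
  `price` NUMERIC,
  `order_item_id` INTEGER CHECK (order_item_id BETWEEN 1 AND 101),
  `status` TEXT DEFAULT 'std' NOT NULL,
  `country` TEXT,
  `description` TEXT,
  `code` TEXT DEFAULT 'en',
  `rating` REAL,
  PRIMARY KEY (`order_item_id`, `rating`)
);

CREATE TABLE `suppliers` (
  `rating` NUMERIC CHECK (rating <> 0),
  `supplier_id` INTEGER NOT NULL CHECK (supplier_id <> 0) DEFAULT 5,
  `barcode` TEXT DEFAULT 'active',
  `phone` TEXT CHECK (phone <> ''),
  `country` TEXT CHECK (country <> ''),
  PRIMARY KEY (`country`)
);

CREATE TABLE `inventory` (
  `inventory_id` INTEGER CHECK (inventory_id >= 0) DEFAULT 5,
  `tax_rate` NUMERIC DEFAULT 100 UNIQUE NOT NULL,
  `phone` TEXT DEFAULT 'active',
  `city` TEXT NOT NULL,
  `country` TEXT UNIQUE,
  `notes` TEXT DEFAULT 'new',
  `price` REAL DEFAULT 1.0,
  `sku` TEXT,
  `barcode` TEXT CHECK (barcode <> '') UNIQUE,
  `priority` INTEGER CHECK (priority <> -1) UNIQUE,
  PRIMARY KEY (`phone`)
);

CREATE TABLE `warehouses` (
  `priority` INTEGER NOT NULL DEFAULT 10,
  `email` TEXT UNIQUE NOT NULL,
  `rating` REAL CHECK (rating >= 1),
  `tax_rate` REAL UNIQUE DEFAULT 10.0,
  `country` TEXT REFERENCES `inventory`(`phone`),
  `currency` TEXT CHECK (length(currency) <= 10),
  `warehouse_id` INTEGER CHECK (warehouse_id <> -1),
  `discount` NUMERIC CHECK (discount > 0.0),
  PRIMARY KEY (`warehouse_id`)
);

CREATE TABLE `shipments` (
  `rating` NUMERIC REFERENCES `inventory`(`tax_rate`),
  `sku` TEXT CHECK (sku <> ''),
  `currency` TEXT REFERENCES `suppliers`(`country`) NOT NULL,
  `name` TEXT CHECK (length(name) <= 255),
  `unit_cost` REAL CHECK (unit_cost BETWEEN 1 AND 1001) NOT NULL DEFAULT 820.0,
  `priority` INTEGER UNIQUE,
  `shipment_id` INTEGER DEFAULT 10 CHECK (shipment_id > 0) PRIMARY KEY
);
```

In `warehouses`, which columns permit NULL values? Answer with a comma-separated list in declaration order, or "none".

rating, tax_rate, country, currency, discount

- priority: declared NOT NULL → not nullable.
- email: declared NOT NULL → not nullable.
- rating: CHECK does not forbid NULL (a CHECK constraint passes when its expression is NULL) → nullable.
- tax_rate: UNIQUE does not imply NOT NULL → nullable.
- country: a foreign key column may be NULL unless separately constrained → nullable.
- currency: CHECK does not forbid NULL (a CHECK constraint passes when its expression is NULL) → nullable.
- warehouse_id: part of the PRIMARY KEY, which implies NOT NULL → not nullable.
- discount: CHECK does not forbid NULL (a CHECK constraint passes when its expression is NULL) → nullable.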